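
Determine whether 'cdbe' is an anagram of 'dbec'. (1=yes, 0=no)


Sort characters of 'cdbe': 'bcde'
Sort characters of 'dbec': 'bcde'
Sorted forms match -> they ARE anagrams
Result: 1

1


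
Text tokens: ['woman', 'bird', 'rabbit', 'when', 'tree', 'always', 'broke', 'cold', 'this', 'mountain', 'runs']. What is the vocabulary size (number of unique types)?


Listing all tokens and tracking unique types:
  Token 1: 'woman' -> NEW (unique so far: 1)
  Token 2: 'bird' -> NEW (unique so far: 2)
  Token 3: 'rabbit' -> NEW (unique so far: 3)
  Token 4: 'when' -> NEW (unique so far: 4)
  Token 5: 'tree' -> NEW (unique so far: 5)
  Token 6: 'always' -> NEW (unique so far: 6)
  Token 7: 'broke' -> NEW (unique so far: 7)
  Token 8: 'cold' -> NEW (unique so far: 8)
  Token 9: 'this' -> NEW (unique so far: 9)
  Token 10: 'mountain' -> NEW (unique so far: 10)
  Token 11: 'runs' -> NEW (unique so far: 11)
Unique types: ('always', 'bird', 'broke', 'cold', 'mountain', 'rabbit', 'runs', 'this', 'tree', 'when', 'woman')
Vocabulary size: 11

11


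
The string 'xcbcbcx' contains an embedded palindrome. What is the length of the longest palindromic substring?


Scanning 'xcbcbcx' for palindromic substrings.
Substring at positions 0-6: 'xcbcbcx'.
Check: reverse('xcbcbcx') = 'xcbcbcx' -> palindrome confirmed.
No longer palindromic substring exists; longest length = 7

7


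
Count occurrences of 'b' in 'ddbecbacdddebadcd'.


Scanning 'ddbecbacdddebadcd' for 'b':
  Position 2: 'b' -> MATCH (count: 1)
  Position 5: 'b' -> MATCH (count: 2)
  Position 12: 'b' -> MATCH (count: 3)
Total occurrences of 'b': 3

3


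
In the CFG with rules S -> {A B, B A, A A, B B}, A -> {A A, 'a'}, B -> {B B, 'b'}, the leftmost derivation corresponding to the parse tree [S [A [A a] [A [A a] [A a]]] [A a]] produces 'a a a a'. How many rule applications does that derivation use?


Every bracketed nonterminal node [X ...] in the tree is produced by exactly one rule application.
Reading the tree off as a leftmost derivation:
  Step 1: S  =>  A A   (applied S -> A A)
  Step 2: A A  =>  A A A   (applied A -> A A)
  Step 3: A A A  =>  a A A   (applied A -> a)
  Step 4: a A A  =>  a A A A   (applied A -> A A)
  Step 5: a A A A  =>  a a A A   (applied A -> a)
  Step 6: a a A A  =>  a a a A   (applied A -> a)
  Step 7: a a a A  =>  a a a a   (applied A -> a)
Final yield: a a a a
Total rewrite steps: 7

7


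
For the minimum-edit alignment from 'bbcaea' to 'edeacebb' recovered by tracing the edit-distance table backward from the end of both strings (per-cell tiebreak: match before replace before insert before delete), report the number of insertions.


Edit distance = 6. Backtracking from cell (6, 8) with preference match > replace > insert > delete,
then listing the resulting alignment 'bbcaea' -> 'edeacebb' left to right:
  Step 1: replace b->e
  Step 2: replace b->d
  Step 3: replace c->e
  Step 4: keep 'a'
  Step 5: insert 'c' [insertion #1]
  Step 6: keep 'e'
  Step 7: insert 'b' [insertion #2]
  Step 8: replace a->b
Total insertions: 2

2


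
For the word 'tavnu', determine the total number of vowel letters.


Scanning each character of 'tavnu':
  Position 1: 't' -> consonant (running count: 0)
  Position 2: 'a' -> vowel (running count: 1)
  Position 3: 'v' -> consonant (running count: 1)
  Position 4: 'n' -> consonant (running count: 1)
  Position 5: 'u' -> vowel (running count: 2)
Total vowels: 2

2


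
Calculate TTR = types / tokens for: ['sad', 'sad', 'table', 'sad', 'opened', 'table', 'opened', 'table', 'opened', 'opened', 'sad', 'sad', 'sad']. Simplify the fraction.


Tokens: 13
Unique types: ('opened', 'sad', 'table') = 3
TTR = 3/13
Already in lowest terms.

3/13


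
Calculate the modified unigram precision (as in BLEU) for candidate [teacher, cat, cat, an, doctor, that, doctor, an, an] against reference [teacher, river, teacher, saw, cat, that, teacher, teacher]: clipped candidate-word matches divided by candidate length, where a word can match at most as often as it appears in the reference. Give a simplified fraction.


Reference word counts: {'cat': 1, 'river': 1, 'saw': 1, 'teacher': 4, 'that': 1}
Checking each candidate word (with clipping):
  'teacher' -> in reference (ref count 4, used 1/4) -> match (matches: 1)
  'cat' -> in reference (ref count 1, used 1/1) -> match (matches: 2)
  'cat' -> ref count 1 already used up (1/1) -> clipped, no match (matches: 2)
  'an' -> not in reference -> no match (matches: 2)
  'doctor' -> not in reference -> no match (matches: 2)
  'that' -> in reference (ref count 1, used 1/1) -> match (matches: 3)
  'doctor' -> not in reference -> no match (matches: 3)
  'an' -> not in reference -> no match (matches: 3)
  'an' -> not in reference -> no match (matches: 3)
Clipped matches: 3, Candidate length: 9
Precision = 3/9 = 1/3

1/3


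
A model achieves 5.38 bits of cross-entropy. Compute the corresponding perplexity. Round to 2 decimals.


Perplexity formula: PP = 2^H
H = 5.38
PP = 2^5.38
Decompose: 2^5.38 = 2^5 * 2^0.38
2^5 = 32, 2^0.38 ~ 1.3013419
PP ~ 32 * 1.3013419 = 41.6429408
Rounded to 2 decimals: 41.64

41.64


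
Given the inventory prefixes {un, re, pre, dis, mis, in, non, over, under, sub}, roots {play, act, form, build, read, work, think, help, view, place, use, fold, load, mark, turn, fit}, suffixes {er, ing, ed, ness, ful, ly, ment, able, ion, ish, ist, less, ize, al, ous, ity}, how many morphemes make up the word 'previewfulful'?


Segmenting 'previewfulful' against the inventory:
  'pre' -> prefix (morpheme 1)
  'view' -> root (morpheme 2)
  'ful' -> suffix (morpheme 3)
  'ful' -> suffix (morpheme 4)
Total morphemes: 4

4


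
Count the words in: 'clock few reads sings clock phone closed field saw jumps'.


Counting words by splitting on spaces:
  Word 1: 'clock'
  Word 2: 'few'
  Word 3: 'reads'
  Word 4: 'sings'
  Word 5: 'clock'
  Word 6: 'phone'
  Word 7: 'closed'
  Word 8: 'field'
  Word 9: 'saw'
  Word 10: 'jumps'
Total words: 10

10


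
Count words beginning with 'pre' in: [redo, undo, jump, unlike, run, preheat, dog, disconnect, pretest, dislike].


Checking each word for prefix 'pre':
  'redo' -> no (count: 0)
  'undo' -> no (count: 0)
  'jump' -> no (count: 0)
  'unlike' -> no (count: 0)
  'run' -> no (count: 0)
  'preheat' -> YES, starts with 'pre' (count: 1)
  'dog' -> no (count: 1)
  'disconnect' -> no (count: 1)
  'pretest' -> YES, starts with 'pre' (count: 2)
  'dislike' -> no (count: 2)
Total with prefix 'pre': 2

2


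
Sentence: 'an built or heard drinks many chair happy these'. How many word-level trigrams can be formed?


Word trigrams from [9] words:
  Trigram 1: (an built or)
  Trigram 2: (built or heard)
  Trigram 3: (or heard drinks)
  Trigram 4: (heard drinks many)
  Trigram 5: (drinks many chair)
  Trigram 6: (many chair happy)
  Trigram 7: (chair happy these)
Total word trigrams: 9 - 2 = 7

7


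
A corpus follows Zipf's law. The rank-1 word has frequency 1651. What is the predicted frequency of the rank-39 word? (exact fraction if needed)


Zipf's law: freq(rank) = f1 / rank
f1 = 1651, rank = 39
freq = 1651 / 39
GCD(1651, 39) = 13
Simplified: 127/3

127/3


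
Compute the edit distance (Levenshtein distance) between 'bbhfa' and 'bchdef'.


Building DP table for s1='bbhfa' (len 5) and s2='bchdef' (len 6):
       b  c  h  d  e  f
    0  1  2  3  4  5  6
  b 1  0  1  2  3  4  5
  b 2  1  1  2  3  4  5
  h 3  2  2  1  2  3  4
  f 4  3  3  2  2  3  3
  a 5  4  4  3  3  3  4
Edit distance = dp[5][6] = 4

4


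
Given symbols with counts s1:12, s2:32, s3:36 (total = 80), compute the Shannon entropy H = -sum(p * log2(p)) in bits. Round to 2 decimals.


Computing entropy H = -sum(p_i * log2(p_i)):
  s1: p = 12/80 = 0.1500, -p*log2(p) = 0.4105
  s2: p = 32/80 = 0.4000, -p*log2(p) = 0.5288
  s3: p = 36/80 = 0.4500, -p*log2(p) = 0.5184
H = sum of terms = 1.4577
Rounded to 2 decimals: 1.46

1.46


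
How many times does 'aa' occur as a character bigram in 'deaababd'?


Scanning 'deaababd' for bigram 'aa':
  Position 0: 'de' -> no
  Position 1: 'ea' -> no
  Position 2: 'aa' -> MATCH
  Position 3: 'ab' -> no
  Position 4: 'ba' -> no
  Position 5: 'ab' -> no
  Position 6: 'bd' -> no
Total matches: 1

1


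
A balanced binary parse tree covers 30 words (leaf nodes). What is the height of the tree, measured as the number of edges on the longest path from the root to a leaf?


In a balanced binary tree with n leaves the deepest leaf is ceil(log2(n)) edges below the root.
log2(30) = 4.9069
ceil(4.9069) = 5
height (edges) = 5

5


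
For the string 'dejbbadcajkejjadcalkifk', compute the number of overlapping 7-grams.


String 'dejbbadcajkejjadcalkifk' has length L = 23.
Number of overlapping n-grams = L - n + 1
Substituting: 23 - 7 + 1 = 17

17


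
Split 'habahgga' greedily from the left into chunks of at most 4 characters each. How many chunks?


'habahgga' has 8 characters.
Chunking with max size 4:
  Chunk 1: 'haba' (positions 0-3)
  Chunk 2: 'hgga' (positions 4-7)
Total chunks: ceil(8 / 4) = 2

2


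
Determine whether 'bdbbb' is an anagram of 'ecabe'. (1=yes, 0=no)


Sort characters of 'bdbbb': 'bbbbd'
Sort characters of 'ecabe': 'abcee'
Sorted forms differ -> they are NOT anagrams
Result: 0

0


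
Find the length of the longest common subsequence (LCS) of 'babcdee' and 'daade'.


DP table for LCS of 'babcdee' and 'daade':
       d  a  a  d  e
    0  0  0  0  0  0
  b 0  0  0  0  0  0
  a 0  0  1  1  1  1
  b 0  0  1  1  1  1
  c 0  0  1  1  1  1
  d 0  1  1  1  2  2
  e 0  1  1  1  2  3
  e 0  1  1  1  2  3
LCS: 'ade'
LCS length = 3

3


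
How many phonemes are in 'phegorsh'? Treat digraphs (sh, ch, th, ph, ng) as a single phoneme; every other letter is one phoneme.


Parsing 'phegorsh' greedily, digraphs first:
  'ph' -> digraph (1 consonant phoneme) (phonemes so far: 1)
  'e' -> vowel phoneme (phonemes so far: 2)
  'g' -> consonant phoneme (phonemes so far: 3)
  'o' -> vowel phoneme (phonemes so far: 4)
  'r' -> consonant phoneme (phonemes so far: 5)
  'sh' -> digraph (1 consonant phoneme) (phonemes so far: 6)
Total phonemes: 6

6


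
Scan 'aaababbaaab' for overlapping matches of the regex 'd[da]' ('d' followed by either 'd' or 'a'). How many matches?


Pattern: d[da] means 'd' followed by either 'd' or 'a'.
Scanning 'aaababbaaab' position-by-position:
  Pos 0: window 'aa' -> no
  Pos 1: window 'aa' -> no
  Pos 2: window 'ab' -> no
  Pos 3: window 'ba' -> no
  Pos 4: window 'ab' -> no
  Pos 5: window 'bb' -> no
  Pos 6: window 'ba' -> no
  Pos 7: window 'aa' -> no
  Pos 8: window 'aa' -> no
  Pos 9: window 'ab' -> no
  Pos 10: window 'b' -> no
Total matches: 0

0


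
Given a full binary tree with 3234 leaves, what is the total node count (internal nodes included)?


Leaf nodes (terminals): 3234
Internal nodes = n - 1 = 3234 - 1 = 3233
Total = leaves + internal = 3234 + 3233 = 6467

6467


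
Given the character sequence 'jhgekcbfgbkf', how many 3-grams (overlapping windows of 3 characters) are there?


String 'jhgekcbfgbkf' has length L = 12.
Number of overlapping n-grams = L - n + 1
Substituting: 12 - 3 + 1 = 10

10


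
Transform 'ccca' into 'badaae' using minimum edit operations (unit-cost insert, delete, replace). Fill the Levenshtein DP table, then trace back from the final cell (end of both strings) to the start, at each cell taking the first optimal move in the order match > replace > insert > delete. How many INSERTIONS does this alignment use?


Edit distance = 5. Backtracking from cell (4, 6) with preference match > replace > insert > delete,
then listing the resulting alignment 'ccca' -> 'badaae' left to right:
  Step 1: insert 'b' [insertion #1]
  Step 2: replace c->a
  Step 3: replace c->d
  Step 4: replace c->a
  Step 5: keep 'a'
  Step 6: insert 'e' [insertion #2]
Total insertions: 2

2


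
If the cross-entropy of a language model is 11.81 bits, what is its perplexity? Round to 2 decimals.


Perplexity formula: PP = 2^H
H = 11.81
PP = 2^11.81
Decompose: 2^11.81 = 2^11 * 2^0.81
2^11 = 2048, 2^0.81 ~ 1.7532114
PP ~ 2048 * 1.7532114 = 3590.5769472
Rounded to 2 decimals: 3590.58

3590.58


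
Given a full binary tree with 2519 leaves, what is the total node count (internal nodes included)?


Leaf nodes (terminals): 2519
Internal nodes = n - 1 = 2519 - 1 = 2518
Total = leaves + internal = 2519 + 2518 = 5037

5037


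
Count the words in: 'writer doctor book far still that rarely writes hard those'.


Counting words by splitting on spaces:
  Word 1: 'writer'
  Word 2: 'doctor'
  Word 3: 'book'
  Word 4: 'far'
  Word 5: 'still'
  Word 6: 'that'
  Word 7: 'rarely'
  Word 8: 'writes'
  Word 9: 'hard'
  Word 10: 'those'
Total words: 10

10


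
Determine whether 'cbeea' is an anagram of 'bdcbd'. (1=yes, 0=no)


Sort characters of 'cbeea': 'abcee'
Sort characters of 'bdcbd': 'bbcdd'
Sorted forms differ -> they are NOT anagrams
Result: 0

0


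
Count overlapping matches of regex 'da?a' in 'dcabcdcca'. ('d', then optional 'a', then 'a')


Pattern: da?a means 'd', then optional 'a', then 'a'.
Scanning 'dcabcdcca' position-by-position:
  Pos 0: window 'dca' -> no
  Pos 1: window 'cab' -> no
  Pos 2: window 'abc' -> no
  Pos 3: window 'bcd' -> no
  Pos 4: window 'cdc' -> no
  Pos 5: window 'dcc' -> no
  Pos 6: window 'cca' -> no
  Pos 7: window 'ca' -> no
  Pos 8: window 'a' -> no
Total matches: 0

0


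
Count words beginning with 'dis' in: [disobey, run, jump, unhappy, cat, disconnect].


Checking each word for prefix 'dis':
  'disobey' -> YES, starts with 'dis' (count: 1)
  'run' -> no (count: 1)
  'jump' -> no (count: 1)
  'unhappy' -> no (count: 1)
  'cat' -> no (count: 1)
  'disconnect' -> YES, starts with 'dis' (count: 2)
Total with prefix 'dis': 2

2


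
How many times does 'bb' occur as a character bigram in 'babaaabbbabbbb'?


Scanning 'babaaabbbabbbb' for bigram 'bb':
  Position 0: 'ba' -> no
  Position 1: 'ab' -> no
  Position 2: 'ba' -> no
  Position 3: 'aa' -> no
  Position 4: 'aa' -> no
  Position 5: 'ab' -> no
  Position 6: 'bb' -> MATCH
  Position 7: 'bb' -> MATCH
  Position 8: 'ba' -> no
  Position 9: 'ab' -> no
  Position 10: 'bb' -> MATCH
  Position 11: 'bb' -> MATCH
  Position 12: 'bb' -> MATCH
Total matches: 5

5


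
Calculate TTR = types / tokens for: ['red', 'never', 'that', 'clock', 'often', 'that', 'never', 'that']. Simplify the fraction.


Tokens: 8
Unique types: ('clock', 'never', 'often', 'red', 'that') = 5
TTR = 5/8
Already in lowest terms.

5/8


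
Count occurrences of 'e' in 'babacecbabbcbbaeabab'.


Scanning 'babacecbabbcbbaeabab' for 'e':
  Position 5: 'e' -> MATCH (count: 1)
  Position 15: 'e' -> MATCH (count: 2)
Total occurrences of 'e': 2

2


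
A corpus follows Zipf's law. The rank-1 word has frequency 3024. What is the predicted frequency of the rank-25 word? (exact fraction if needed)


Zipf's law: freq(rank) = f1 / rank
f1 = 3024, rank = 25
freq = 3024 / 25
GCD(3024, 25) = 1
Simplified: 3024/25

3024/25


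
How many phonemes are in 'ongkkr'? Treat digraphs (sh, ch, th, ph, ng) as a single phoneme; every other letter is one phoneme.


Parsing 'ongkkr' greedily, digraphs first:
  'o' -> vowel phoneme (phonemes so far: 1)
  'ng' -> digraph (1 consonant phoneme) (phonemes so far: 2)
  'k' -> consonant phoneme (phonemes so far: 3)
  'k' -> consonant phoneme (phonemes so far: 4)
  'r' -> consonant phoneme (phonemes so far: 5)
Total phonemes: 5

5


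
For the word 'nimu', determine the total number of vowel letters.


Scanning each character of 'nimu':
  Position 1: 'n' -> consonant (running count: 0)
  Position 2: 'i' -> vowel (running count: 1)
  Position 3: 'm' -> consonant (running count: 1)
  Position 4: 'u' -> vowel (running count: 2)
Total vowels: 2

2


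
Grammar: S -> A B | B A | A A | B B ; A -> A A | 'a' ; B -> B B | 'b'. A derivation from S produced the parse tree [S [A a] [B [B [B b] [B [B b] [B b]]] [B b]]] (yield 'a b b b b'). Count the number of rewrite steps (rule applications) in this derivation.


Every bracketed nonterminal node [X ...] in the tree is produced by exactly one rule application.
Reading the tree off as a leftmost derivation:
  Step 1: S  =>  A B   (applied S -> A B)
  Step 2: A B  =>  a B   (applied A -> a)
  Step 3: a B  =>  a B B   (applied B -> B B)
  Step 4: a B B  =>  a B B B   (applied B -> B B)
  Step 5: a B B B  =>  a b B B   (applied B -> b)
  Step 6: a b B B  =>  a b B B B   (applied B -> B B)
  Step 7: a b B B B  =>  a b b B B   (applied B -> b)
  Step 8: a b b B B  =>  a b b b B   (applied B -> b)
  Step 9: a b b b B  =>  a b b b b   (applied B -> b)
Final yield: a b b b b
Total rewrite steps: 9

9


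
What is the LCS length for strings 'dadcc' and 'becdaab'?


DP table for LCS of 'dadcc' and 'becdaab':
       b  e  c  d  a  a  b
    0  0  0  0  0  0  0  0
  d 0  0  0  0  1  1  1  1
  a 0  0  0  0  1  2  2  2
  d 0  0  0  0  1  2  2  2
  c 0  0  0  1  1  2  2  2
  c 0  0  0  1  1  2  2  2
LCS: 'da'
LCS length = 2

2


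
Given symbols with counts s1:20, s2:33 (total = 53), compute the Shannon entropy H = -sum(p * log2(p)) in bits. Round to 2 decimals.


Computing entropy H = -sum(p_i * log2(p_i)):
  s1: p = 20/53 = 0.3774, -p*log2(p) = 0.5306
  s2: p = 33/53 = 0.6226, -p*log2(p) = 0.4256
H = sum of terms = 0.9562
Rounded to 2 decimals: 0.96

0.96


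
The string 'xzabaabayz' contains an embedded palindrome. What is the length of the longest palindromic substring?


Scanning 'xzabaabayz' for palindromic substrings.
Substring at positions 2-7: 'abaaba'.
Check: reverse('abaaba') = 'abaaba' -> palindrome confirmed.
Neighbouring characters ('z' / 'y') break symmetry, so it cannot extend further.
No longer palindromic substring exists; longest length = 6

6


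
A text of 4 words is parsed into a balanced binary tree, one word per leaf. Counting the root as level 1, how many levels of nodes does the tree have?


In a balanced binary tree with n leaves the deepest leaf is ceil(log2(n)) edges below the root,
so counting node levels inclusive of root and leaves gives ceil(log2(n)) + 1 levels.
log2(4) = 2.0000
ceil(2.0000) = 2
levels = 2 + 1 = 3

3


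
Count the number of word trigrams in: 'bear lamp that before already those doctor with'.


Word trigrams from [8] words:
  Trigram 1: (bear lamp that)
  Trigram 2: (lamp that before)
  Trigram 3: (that before already)
  Trigram 4: (before already those)
  Trigram 5: (already those doctor)
  Trigram 6: (those doctor with)
Total word trigrams: 8 - 2 = 6

6


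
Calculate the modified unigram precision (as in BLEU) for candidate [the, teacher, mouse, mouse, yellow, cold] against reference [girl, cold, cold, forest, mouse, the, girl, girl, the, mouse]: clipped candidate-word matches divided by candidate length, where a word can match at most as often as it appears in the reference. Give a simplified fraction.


Reference word counts: {'cold': 2, 'forest': 1, 'girl': 3, 'mouse': 2, 'the': 2}
Checking each candidate word (with clipping):
  'the' -> in reference (ref count 2, used 1/2) -> match (matches: 1)
  'teacher' -> not in reference -> no match (matches: 1)
  'mouse' -> in reference (ref count 2, used 1/2) -> match (matches: 2)
  'mouse' -> in reference (ref count 2, used 2/2) -> match (matches: 3)
  'yellow' -> not in reference -> no match (matches: 3)
  'cold' -> in reference (ref count 2, used 1/2) -> match (matches: 4)
Clipped matches: 4, Candidate length: 6
Precision = 4/6 = 2/3

2/3


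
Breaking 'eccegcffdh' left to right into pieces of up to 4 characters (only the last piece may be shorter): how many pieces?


'eccegcffdh' has 10 characters.
Chunking with max size 4:
  Chunk 1: 'ecce' (positions 0-3)
  Chunk 2: 'gcff' (positions 4-7)
  Chunk 3: 'dh' (positions 8-9)
Total chunks: ceil(10 / 4) = 3

3


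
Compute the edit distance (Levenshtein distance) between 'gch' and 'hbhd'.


Building DP table for s1='gch' (len 3) and s2='hbhd' (len 4):
       h  b  h  d
    0  1  2  3  4
  g 1  1  2  3  4
  c 2  2  2  3  4
  h 3  2  3  2  3
Edit distance = dp[3][4] = 3

3


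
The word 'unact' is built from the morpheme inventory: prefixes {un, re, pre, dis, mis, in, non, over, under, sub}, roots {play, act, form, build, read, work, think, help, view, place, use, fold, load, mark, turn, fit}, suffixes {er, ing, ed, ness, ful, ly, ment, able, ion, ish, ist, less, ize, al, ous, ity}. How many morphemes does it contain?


Segmenting 'unact' against the inventory:
  'un' -> prefix (morpheme 1)
  'act' -> root (morpheme 2)
Total morphemes: 2

2


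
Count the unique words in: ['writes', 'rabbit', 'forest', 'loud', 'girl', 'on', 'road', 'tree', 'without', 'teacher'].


Listing all tokens and tracking unique types:
  Token 1: 'writes' -> NEW (unique so far: 1)
  Token 2: 'rabbit' -> NEW (unique so far: 2)
  Token 3: 'forest' -> NEW (unique so far: 3)
  Token 4: 'loud' -> NEW (unique so far: 4)
  Token 5: 'girl' -> NEW (unique so far: 5)
  Token 6: 'on' -> NEW (unique so far: 6)
  Token 7: 'road' -> NEW (unique so far: 7)
  Token 8: 'tree' -> NEW (unique so far: 8)
  Token 9: 'without' -> NEW (unique so far: 9)
  Token 10: 'teacher' -> NEW (unique so far: 10)
Unique types: ('forest', 'girl', 'loud', 'on', 'rabbit', 'road', 'teacher', 'tree', 'without', 'writes')
Vocabulary size: 10

10


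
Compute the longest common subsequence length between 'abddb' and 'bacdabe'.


DP table for LCS of 'abddb' and 'bacdabe':
       b  a  c  d  a  b  e
    0  0  0  0  0  0  0  0
  a 0  0  1  1  1  1  1  1
  b 0  1  1  1  1  1  2  2
  d 0  1  1  1  2  2  2  2
  d 0  1  1  1  2  2  2  2
  b 0  1  1  1  2  2  3  3
LCS: 'adb'
LCS length = 3

3


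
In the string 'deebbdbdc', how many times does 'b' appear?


Scanning 'deebbdbdc' for 'b':
  Position 3: 'b' -> MATCH (count: 1)
  Position 4: 'b' -> MATCH (count: 2)
  Position 6: 'b' -> MATCH (count: 3)
Total occurrences of 'b': 3

3


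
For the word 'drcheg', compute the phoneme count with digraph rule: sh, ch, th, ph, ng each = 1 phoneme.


Parsing 'drcheg' greedily, digraphs first:
  'd' -> consonant phoneme (phonemes so far: 1)
  'r' -> consonant phoneme (phonemes so far: 2)
  'ch' -> digraph (1 consonant phoneme) (phonemes so far: 3)
  'e' -> vowel phoneme (phonemes so far: 4)
  'g' -> consonant phoneme (phonemes so far: 5)
Total phonemes: 5

5


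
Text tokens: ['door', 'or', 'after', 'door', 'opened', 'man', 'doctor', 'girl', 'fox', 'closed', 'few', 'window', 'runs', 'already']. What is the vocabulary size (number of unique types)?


Listing all tokens and tracking unique types:
  Token 1: 'door' -> NEW (unique so far: 1)
  Token 2: 'or' -> NEW (unique so far: 2)
  Token 3: 'after' -> NEW (unique so far: 3)
  Token 4: 'door' -> duplicate (unique so far: 3)
  Token 5: 'opened' -> NEW (unique so far: 4)
  Token 6: 'man' -> NEW (unique so far: 5)
  Token 7: 'doctor' -> NEW (unique so far: 6)
  Token 8: 'girl' -> NEW (unique so far: 7)
  Token 9: 'fox' -> NEW (unique so far: 8)
  Token 10: 'closed' -> NEW (unique so far: 9)
  Token 11: 'few' -> NEW (unique so far: 10)
  Token 12: 'window' -> NEW (unique so far: 11)
  Token 13: 'runs' -> NEW (unique so far: 12)
  Token 14: 'already' -> NEW (unique so far: 13)
Unique types: ('after', 'already', 'closed', 'doctor', 'door', 'few', 'fox', 'girl', 'man', 'opened', 'or', 'runs', 'window')
Vocabulary size: 13

13


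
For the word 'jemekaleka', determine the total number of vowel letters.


Scanning each character of 'jemekaleka':
  Position 1: 'j' -> consonant (running count: 0)
  Position 2: 'e' -> vowel (running count: 1)
  Position 3: 'm' -> consonant (running count: 1)
  Position 4: 'e' -> vowel (running count: 2)
  Position 5: 'k' -> consonant (running count: 2)
  Position 6: 'a' -> vowel (running count: 3)
  Position 7: 'l' -> consonant (running count: 3)
  Position 8: 'e' -> vowel (running count: 4)
  Position 9: 'k' -> consonant (running count: 4)
  Position 10: 'a' -> vowel (running count: 5)
Total vowels: 5

5


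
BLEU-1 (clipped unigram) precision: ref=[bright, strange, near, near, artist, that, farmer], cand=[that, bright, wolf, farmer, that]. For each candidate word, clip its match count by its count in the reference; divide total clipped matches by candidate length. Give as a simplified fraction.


Reference word counts: {'artist': 1, 'bright': 1, 'farmer': 1, 'near': 2, 'strange': 1, 'that': 1}
Checking each candidate word (with clipping):
  'that' -> in reference (ref count 1, used 1/1) -> match (matches: 1)
  'bright' -> in reference (ref count 1, used 1/1) -> match (matches: 2)
  'wolf' -> not in reference -> no match (matches: 2)
  'farmer' -> in reference (ref count 1, used 1/1) -> match (matches: 3)
  'that' -> ref count 1 already used up (1/1) -> clipped, no match (matches: 3)
Clipped matches: 3, Candidate length: 5
Precision = 3/5

3/5


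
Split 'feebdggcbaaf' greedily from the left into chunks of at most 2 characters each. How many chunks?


'feebdggcbaaf' has 12 characters.
Chunking with max size 2:
  Chunk 1: 'fe' (positions 0-1)
  Chunk 2: 'eb' (positions 2-3)
  Chunk 3: 'dg' (positions 4-5)
  Chunk 4: 'gc' (positions 6-7)
  Chunk 5: 'ba' (positions 8-9)
  Chunk 6: 'af' (positions 10-11)
Total chunks: ceil(12 / 2) = 6

6


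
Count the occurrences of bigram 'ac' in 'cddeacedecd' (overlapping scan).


Scanning 'cddeacedecd' for bigram 'ac':
  Position 0: 'cd' -> no
  Position 1: 'dd' -> no
  Position 2: 'de' -> no
  Position 3: 'ea' -> no
  Position 4: 'ac' -> MATCH
  Position 5: 'ce' -> no
  Position 6: 'ed' -> no
  Position 7: 'de' -> no
  Position 8: 'ec' -> no
  Position 9: 'cd' -> no
Total matches: 1

1


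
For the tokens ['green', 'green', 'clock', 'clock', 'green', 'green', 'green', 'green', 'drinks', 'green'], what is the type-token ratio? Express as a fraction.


Tokens: 10
Unique types: ('clock', 'drinks', 'green') = 3
TTR = 3/10
Already in lowest terms.

3/10


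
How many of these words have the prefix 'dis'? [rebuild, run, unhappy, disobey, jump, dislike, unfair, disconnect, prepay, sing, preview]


Checking each word for prefix 'dis':
  'rebuild' -> no (count: 0)
  'run' -> no (count: 0)
  'unhappy' -> no (count: 0)
  'disobey' -> YES, starts with 'dis' (count: 1)
  'jump' -> no (count: 1)
  'dislike' -> YES, starts with 'dis' (count: 2)
  'unfair' -> no (count: 2)
  'disconnect' -> YES, starts with 'dis' (count: 3)
  'prepay' -> no (count: 3)
  'sing' -> no (count: 3)
  'preview' -> no (count: 3)
Total with prefix 'dis': 3

3


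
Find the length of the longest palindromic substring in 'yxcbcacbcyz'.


Scanning 'yxcbcacbcyz' for palindromic substrings.
Substring at positions 2-8: 'cbcacbc'.
Check: reverse('cbcacbc') = 'cbcacbc' -> palindrome confirmed.
Neighbouring characters ('x' / 'y') break symmetry, so it cannot extend further.
No longer palindromic substring exists; longest length = 7

7


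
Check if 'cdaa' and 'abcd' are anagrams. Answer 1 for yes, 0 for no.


Sort characters of 'cdaa': 'aacd'
Sort characters of 'abcd': 'abcd'
Sorted forms differ -> they are NOT anagrams
Result: 0

0


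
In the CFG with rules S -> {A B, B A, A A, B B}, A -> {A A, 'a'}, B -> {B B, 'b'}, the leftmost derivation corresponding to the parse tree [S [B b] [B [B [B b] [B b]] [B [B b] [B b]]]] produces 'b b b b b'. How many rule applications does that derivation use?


Every bracketed nonterminal node [X ...] in the tree is produced by exactly one rule application.
Reading the tree off as a leftmost derivation:
  Step 1: S  =>  B B   (applied S -> B B)
  Step 2: B B  =>  b B   (applied B -> b)
  Step 3: b B  =>  b B B   (applied B -> B B)
  Step 4: b B B  =>  b B B B   (applied B -> B B)
  Step 5: b B B B  =>  b b B B   (applied B -> b)
  Step 6: b b B B  =>  b b b B   (applied B -> b)
  Step 7: b b b B  =>  b b b B B   (applied B -> B B)
  Step 8: b b b B B  =>  b b b b B   (applied B -> b)
  Step 9: b b b b B  =>  b b b b b   (applied B -> b)
Final yield: b b b b b
Total rewrite steps: 9

9


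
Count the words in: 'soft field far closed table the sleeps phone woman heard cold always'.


Counting words by splitting on spaces:
  Word 1: 'soft'
  Word 2: 'field'
  Word 3: 'far'
  Word 4: 'closed'
  Word 5: 'table'
  Word 6: 'the'
  Word 7: 'sleeps'
  Word 8: 'phone'
  Word 9: 'woman'
  Word 10: 'heard'
  Word 11: 'cold'
  Word 12: 'always'
Total words: 12

12


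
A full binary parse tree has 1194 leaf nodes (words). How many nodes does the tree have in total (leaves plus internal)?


Leaf nodes (terminals): 1194
Internal nodes = n - 1 = 1194 - 1 = 1193
Total = leaves + internal = 1194 + 1193 = 2387

2387


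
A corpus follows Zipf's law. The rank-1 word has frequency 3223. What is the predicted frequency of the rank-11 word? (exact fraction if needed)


Zipf's law: freq(rank) = f1 / rank
f1 = 3223, rank = 11
freq = 3223 / 11
= 293

293


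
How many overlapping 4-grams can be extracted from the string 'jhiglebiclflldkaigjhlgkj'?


String 'jhiglebiclflldkaigjhlgkj' has length L = 24.
Number of overlapping n-grams = L - n + 1
Substituting: 24 - 4 + 1 = 21

21


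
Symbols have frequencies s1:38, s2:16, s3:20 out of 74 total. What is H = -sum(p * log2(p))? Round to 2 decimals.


Computing entropy H = -sum(p_i * log2(p_i)):
  s1: p = 38/74 = 0.5135, -p*log2(p) = 0.4938
  s2: p = 16/74 = 0.2162, -p*log2(p) = 0.4777
  s3: p = 20/74 = 0.2703, -p*log2(p) = 0.5101
H = sum of terms = 1.4816
Rounded to 2 decimals: 1.48

1.48


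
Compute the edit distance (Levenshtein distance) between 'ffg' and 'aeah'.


Building DP table for s1='ffg' (len 3) and s2='aeah' (len 4):
       a  e  a  h
    0  1  2  3  4
  f 1  1  2  3  4
  f 2  2  2  3  4
  g 3  3  3  3  4
Edit distance = dp[3][4] = 4

4


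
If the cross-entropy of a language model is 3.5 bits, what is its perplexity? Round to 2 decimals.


Perplexity formula: PP = 2^H
H = 3.5
PP = 2^3.5
Decompose: 2^3.5 = 2^3 * 2^0.5 = 2^3 * sqrt(2)
2^3 = 8, sqrt(2) ~ 1.4142136
PP ~ 8 * 1.4142136 = 11.3137088
Rounded to 2 decimals: 11.31

11.31


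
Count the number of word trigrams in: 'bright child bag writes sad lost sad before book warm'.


Word trigrams from [10] words:
  Trigram 1: (bright child bag)
  Trigram 2: (child bag writes)
  Trigram 3: (bag writes sad)
  Trigram 4: (writes sad lost)
  Trigram 5: (sad lost sad)
  Trigram 6: (lost sad before)
  Trigram 7: (sad before book)
  Trigram 8: (before book warm)
Total word trigrams: 10 - 2 = 8

8


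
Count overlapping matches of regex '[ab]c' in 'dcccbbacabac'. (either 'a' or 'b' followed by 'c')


Pattern: [ab]c means either 'a' or 'b' followed by 'c'.
Scanning 'dcccbbacabac' position-by-position:
  Pos 0: window 'dc' -> no
  Pos 1: window 'cc' -> no
  Pos 2: window 'cc' -> no
  Pos 3: window 'cb' -> no
  Pos 4: window 'bb' -> no
  Pos 5: window 'ba' -> no
  Pos 6: window 'ac' -> MATCH
  Pos 7: window 'ca' -> no
  Pos 8: window 'ab' -> no
  Pos 9: window 'ba' -> no
  Pos 10: window 'ac' -> MATCH
  Pos 11: window 'c' -> no
Total matches: 2

2


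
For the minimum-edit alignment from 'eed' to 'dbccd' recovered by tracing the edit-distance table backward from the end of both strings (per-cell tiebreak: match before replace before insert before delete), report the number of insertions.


Edit distance = 4. Backtracking from cell (3, 5) with preference match > replace > insert > delete,
then listing the resulting alignment 'eed' -> 'dbccd' left to right:
  Step 1: insert 'd' [insertion #1]
  Step 2: insert 'b' [insertion #2]
  Step 3: replace e->c
  Step 4: replace e->c
  Step 5: keep 'd'
Total insertions: 2

2


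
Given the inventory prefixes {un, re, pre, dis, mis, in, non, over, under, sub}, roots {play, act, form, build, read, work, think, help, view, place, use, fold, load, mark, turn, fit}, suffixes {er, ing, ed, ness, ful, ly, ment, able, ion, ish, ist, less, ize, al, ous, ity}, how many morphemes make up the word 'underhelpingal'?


Segmenting 'underhelpingal' against the inventory:
  'under' -> prefix (morpheme 1)
  'help' -> root (morpheme 2)
  'ing' -> suffix (morpheme 3)
  'al' -> suffix (morpheme 4)
Total morphemes: 4

4


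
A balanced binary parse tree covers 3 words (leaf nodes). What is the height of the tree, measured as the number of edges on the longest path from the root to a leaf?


In a balanced binary tree with n leaves the deepest leaf is ceil(log2(n)) edges below the root.
log2(3) = 1.5850
ceil(1.5850) = 2
height (edges) = 2

2


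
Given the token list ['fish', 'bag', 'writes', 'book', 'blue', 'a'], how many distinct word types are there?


Listing all tokens and tracking unique types:
  Token 1: 'fish' -> NEW (unique so far: 1)
  Token 2: 'bag' -> NEW (unique so far: 2)
  Token 3: 'writes' -> NEW (unique so far: 3)
  Token 4: 'book' -> NEW (unique so far: 4)
  Token 5: 'blue' -> NEW (unique so far: 5)
  Token 6: 'a' -> NEW (unique so far: 6)
Unique types: ('a', 'bag', 'blue', 'book', 'fish', 'writes')
Vocabulary size: 6

6


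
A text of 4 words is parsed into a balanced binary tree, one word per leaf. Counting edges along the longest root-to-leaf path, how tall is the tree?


In a balanced binary tree with n leaves the deepest leaf is ceil(log2(n)) edges below the root.
log2(4) = 2.0000
ceil(2.0000) = 2
height (edges) = 2

2


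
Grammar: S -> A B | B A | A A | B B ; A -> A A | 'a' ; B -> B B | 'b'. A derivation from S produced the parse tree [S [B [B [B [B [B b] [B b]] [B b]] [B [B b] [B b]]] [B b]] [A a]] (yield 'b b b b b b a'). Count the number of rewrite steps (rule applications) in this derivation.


Every bracketed nonterminal node [X ...] in the tree is produced by exactly one rule application.
Reading the tree off as a leftmost derivation:
  Step 1: S  =>  B A   (applied S -> B A)
  Step 2: B A  =>  B B A   (applied B -> B B)
  Step 3: B B A  =>  B B B A   (applied B -> B B)
  Step 4: B B B A  =>  B B B B A   (applied B -> B B)
  Step 5: B B B B A  =>  B B B B B A   (applied B -> B B)
  Step 6: B B B B B A  =>  b B B B B A   (applied B -> b)
  Step 7: b B B B B A  =>  b b B B B A   (applied B -> b)
  Step 8: b b B B B A  =>  b b b B B A   (applied B -> b)
  Step 9: b b b B B A  =>  b b b B B B A   (applied B -> B B)
  Step 10: b b b B B B A  =>  b b b b B B A   (applied B -> b)
  Step 11: b b b b B B A  =>  b b b b b B A   (applied B -> b)
  Step 12: b b b b b B A  =>  b b b b b b A   (applied B -> b)
  Step 13: b b b b b b A  =>  b b b b b b a   (applied A -> a)
Final yield: b b b b b b a
Total rewrite steps: 13

13


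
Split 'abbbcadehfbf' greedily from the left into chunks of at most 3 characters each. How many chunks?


'abbbcadehfbf' has 12 characters.
Chunking with max size 3:
  Chunk 1: 'abb' (positions 0-2)
  Chunk 2: 'bca' (positions 3-5)
  Chunk 3: 'deh' (positions 6-8)
  Chunk 4: 'fbf' (positions 9-11)
Total chunks: ceil(12 / 3) = 4

4


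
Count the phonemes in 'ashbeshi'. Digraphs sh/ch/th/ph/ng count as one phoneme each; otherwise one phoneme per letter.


Parsing 'ashbeshi' greedily, digraphs first:
  'a' -> vowel phoneme (phonemes so far: 1)
  'sh' -> digraph (1 consonant phoneme) (phonemes so far: 2)
  'b' -> consonant phoneme (phonemes so far: 3)
  'e' -> vowel phoneme (phonemes so far: 4)
  'sh' -> digraph (1 consonant phoneme) (phonemes so far: 5)
  'i' -> vowel phoneme (phonemes so far: 6)
Total phonemes: 6

6


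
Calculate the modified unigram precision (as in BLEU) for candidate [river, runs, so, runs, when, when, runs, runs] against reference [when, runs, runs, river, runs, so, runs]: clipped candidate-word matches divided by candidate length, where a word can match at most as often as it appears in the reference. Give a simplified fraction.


Reference word counts: {'river': 1, 'runs': 4, 'so': 1, 'when': 1}
Checking each candidate word (with clipping):
  'river' -> in reference (ref count 1, used 1/1) -> match (matches: 1)
  'runs' -> in reference (ref count 4, used 1/4) -> match (matches: 2)
  'so' -> in reference (ref count 1, used 1/1) -> match (matches: 3)
  'runs' -> in reference (ref count 4, used 2/4) -> match (matches: 4)
  'when' -> in reference (ref count 1, used 1/1) -> match (matches: 5)
  'when' -> ref count 1 already used up (1/1) -> clipped, no match (matches: 5)
  'runs' -> in reference (ref count 4, used 3/4) -> match (matches: 6)
  'runs' -> in reference (ref count 4, used 4/4) -> match (matches: 7)
Clipped matches: 7, Candidate length: 8
Precision = 7/8

7/8


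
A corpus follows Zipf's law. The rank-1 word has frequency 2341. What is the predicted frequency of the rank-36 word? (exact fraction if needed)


Zipf's law: freq(rank) = f1 / rank
f1 = 2341, rank = 36
freq = 2341 / 36
GCD(2341, 36) = 1
Simplified: 2341/36

2341/36


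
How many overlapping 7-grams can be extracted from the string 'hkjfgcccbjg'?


String 'hkjfgcccbjg' has length L = 11.
Number of overlapping n-grams = L - n + 1
Substituting: 11 - 7 + 1 = 5

5


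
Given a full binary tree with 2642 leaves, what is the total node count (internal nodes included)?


Leaf nodes (terminals): 2642
Internal nodes = n - 1 = 2642 - 1 = 2641
Total = leaves + internal = 2642 + 2641 = 5283

5283


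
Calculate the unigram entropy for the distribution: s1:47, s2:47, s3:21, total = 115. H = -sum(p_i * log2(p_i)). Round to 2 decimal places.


Computing entropy H = -sum(p_i * log2(p_i)):
  s1: p = 47/115 = 0.4087, -p*log2(p) = 0.5276
  s2: p = 47/115 = 0.4087, -p*log2(p) = 0.5276
  s3: p = 21/115 = 0.1826, -p*log2(p) = 0.4480
H = sum of terms = 1.5032
Rounded to 2 decimals: 1.50

1.50


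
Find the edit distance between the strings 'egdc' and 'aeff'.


Building DP table for s1='egdc' (len 4) and s2='aeff' (len 4):
       a  e  f  f
    0  1  2  3  4
  e 1  1  1  2  3
  g 2  2  2  2  3
  d 3  3  3  3  3
  c 4  4  4  4  4
Edit distance = dp[4][4] = 4

4


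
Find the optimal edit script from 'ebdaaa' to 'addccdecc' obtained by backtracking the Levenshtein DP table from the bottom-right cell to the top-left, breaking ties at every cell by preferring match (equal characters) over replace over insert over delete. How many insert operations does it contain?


Edit distance = 8. Backtracking from cell (6, 9) with preference match > replace > insert > delete,
then listing the resulting alignment 'ebdaaa' -> 'addccdecc' left to right:
  Step 1: insert 'a' [insertion #1]
  Step 2: insert 'd' [insertion #2]
  Step 3: insert 'd' [insertion #3]
  Step 4: replace e->c
  Step 5: replace b->c
  Step 6: keep 'd'
  Step 7: replace a->e
  Step 8: replace a->c
  Step 9: replace a->c
Total insertions: 3

3


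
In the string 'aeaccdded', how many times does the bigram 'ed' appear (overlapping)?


Scanning 'aeaccdded' for bigram 'ed':
  Position 0: 'ae' -> no
  Position 1: 'ea' -> no
  Position 2: 'ac' -> no
  Position 3: 'cc' -> no
  Position 4: 'cd' -> no
  Position 5: 'dd' -> no
  Position 6: 'de' -> no
  Position 7: 'ed' -> MATCH
Total matches: 1

1


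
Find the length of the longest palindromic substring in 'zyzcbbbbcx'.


Scanning 'zyzcbbbbcx' for palindromic substrings.
Substring at positions 3-8: 'cbbbbc'.
Check: reverse('cbbbbc') = 'cbbbbc' -> palindrome confirmed.
Neighbouring characters ('z' / 'x') break symmetry, so it cannot extend further.
No longer palindromic substring exists; longest length = 6

6


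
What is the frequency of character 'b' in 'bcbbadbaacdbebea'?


Scanning 'bcbbadbaacdbebea' for 'b':
  Position 0: 'b' -> MATCH (count: 1)
  Position 2: 'b' -> MATCH (count: 2)
  Position 3: 'b' -> MATCH (count: 3)
  Position 6: 'b' -> MATCH (count: 4)
  Position 11: 'b' -> MATCH (count: 5)
  Position 13: 'b' -> MATCH (count: 6)
Total occurrences of 'b': 6

6


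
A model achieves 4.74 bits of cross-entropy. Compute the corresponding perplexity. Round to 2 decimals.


Perplexity formula: PP = 2^H
H = 4.74
PP = 2^4.74
Decompose: 2^4.74 = 2^4 * 2^0.74
2^4 = 16, 2^0.74 ~ 1.6701758
PP ~ 16 * 1.6701758 = 26.7228128
Rounded to 2 decimals: 26.72

26.72


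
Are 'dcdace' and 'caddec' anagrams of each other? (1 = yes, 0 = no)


Sort characters of 'dcdace': 'accdde'
Sort characters of 'caddec': 'accdde'
Sorted forms match -> they ARE anagrams
Result: 1

1
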